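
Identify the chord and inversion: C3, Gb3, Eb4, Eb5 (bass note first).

C diminished, root position

Reducing to letter names: C, Gb, Eb. These stack in thirds as C–Eb–Gb — a C diminished triad.
The lowest note is C, the root of the chord, so this is root position (figured bass 5/3).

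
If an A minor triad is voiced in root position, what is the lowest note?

In root position the root is lowest. For A minor (A–C–E) that is A.

A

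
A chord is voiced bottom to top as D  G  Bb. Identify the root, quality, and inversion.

G minor, second inversion

The pitch classes D, G, Bb arrange in thirds as G–Bb–D: a G minor triad.
The lowest note is D, the fifth of the chord, so this is second inversion (figured bass 6/4).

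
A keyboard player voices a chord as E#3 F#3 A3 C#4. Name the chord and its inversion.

F# minor-major seventh, third inversion

The distinct note names are E#, F#, A, C#. Stacked in thirds they read F#–A–C#–E#, which is a minor-major seventh chord on F#.
The lowest note is E#, the seventh of the chord, so this is third inversion (figured bass 4/2).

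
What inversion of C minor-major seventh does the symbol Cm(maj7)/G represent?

Cm(maj7)/G means C minor-major seventh with G in the bass. G is the fifth of C minor-major seventh (C–Eb–G–B), so this is second inversion.

second inversion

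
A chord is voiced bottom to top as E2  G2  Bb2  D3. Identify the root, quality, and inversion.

The distinct note names are E, G, Bb, D. Stacked in thirds they read E–G–Bb–D, which is a half-diminished seventh chord on E.
The lowest note is E, the root of the chord, so this is root position (figured bass 7).

E half-diminished seventh, root position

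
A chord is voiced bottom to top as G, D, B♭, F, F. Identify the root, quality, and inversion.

Reducing to letter names: G, D, Bb, F. These stack in thirds as G–Bb–D–F — a G minor seventh chord.
G is the root of G minor seventh; root in the bass means root position (figured bass 7).

G minor seventh, root position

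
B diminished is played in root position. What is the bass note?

B

B diminished is B–D–F. Root position places the root in the bass: B.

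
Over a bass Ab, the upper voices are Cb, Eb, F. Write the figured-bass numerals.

6/5

The notes Ab, Cb, Eb, F stack in thirds as F–Ab–Cb–Eb — an F half-diminished seventh chord. The bass Ab is the third, so this is first inversion: figured 6/5.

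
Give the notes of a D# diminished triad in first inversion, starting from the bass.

F#, A, D#

D# diminished is D#–F#–A. First inversion puts the third (F#) in the bass, with the remaining tones above: F#, A, D#.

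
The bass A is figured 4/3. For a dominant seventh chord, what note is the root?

D

The figures 4/3 mean the fifth of the chord is in the bass. If A is the fifth of a dominant seventh chord, the root is D (chord tones D–F#–A–C).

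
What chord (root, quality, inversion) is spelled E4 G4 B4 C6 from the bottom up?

The distinct note names are E, G, B, C. Stacked in thirds they read C–E–G–B, which is a major seventh chord on C.
E is the third of C major seventh; third in the bass means first inversion (figured bass 6/5).

C major seventh, first inversion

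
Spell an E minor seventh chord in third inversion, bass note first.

The chord tones are E–G–B–D. With the seventh (D) lowest for third inversion: D, E, G, B.

D, E, G, B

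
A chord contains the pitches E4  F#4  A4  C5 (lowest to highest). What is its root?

The distinct letter names are E, F#, A, C. Arranged as a stack of thirds they read F#–A–C–E, so F# is the root (an F# half-diminished seventh chord).

F#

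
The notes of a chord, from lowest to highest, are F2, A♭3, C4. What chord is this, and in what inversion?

F minor, root position

The pitch classes F, Ab, C arrange in thirds as F–Ab–C: an F minor triad.
With the root (F) in the bass, the chord is in root position (figured bass 5/3).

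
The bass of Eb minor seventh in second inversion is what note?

Bb

The fifth of Eb minor seventh (Eb–Gb–Bb–Db) is Bb; that is the bass in second inversion.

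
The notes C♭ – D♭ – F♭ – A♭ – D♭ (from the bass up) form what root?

Db

The distinct letter names are Cb, Db, Fb, Ab. Arranged as a stack of thirds they read Db–Fb–Ab–Cb, so Db is the root (a Db minor seventh chord).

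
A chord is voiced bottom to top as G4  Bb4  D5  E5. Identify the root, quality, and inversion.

The pitch classes G, Bb, D, E arrange in thirds as E–G–Bb–D: an E half-diminished seventh chord.
G is the third of E half-diminished seventh; third in the bass means first inversion (figured bass 6/5).

E half-diminished seventh, first inversion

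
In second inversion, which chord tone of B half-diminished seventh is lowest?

F

The fifth of B half-diminished seventh (B–D–F–A) is F; that is the bass in second inversion.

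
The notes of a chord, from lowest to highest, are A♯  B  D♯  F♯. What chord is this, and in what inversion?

B major seventh, third inversion

The pitch classes A#, B, D#, F# arrange in thirds as B–D#–F#–A#: a B major seventh chord.
A# is the seventh of B major seventh; seventh in the bass means third inversion (figured bass 4/2).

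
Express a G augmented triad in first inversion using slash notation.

First inversion of G augmented has the third (B) in the bass. As a slash chord: Gaug/B.

Gaug/B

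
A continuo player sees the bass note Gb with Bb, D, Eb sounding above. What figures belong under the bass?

The notes Gb, Bb, D, Eb stack in thirds as Eb–Gb–Bb–D — an Eb minor-major seventh chord. The bass Gb is the third, so this is first inversion: figured 6/5.

6/5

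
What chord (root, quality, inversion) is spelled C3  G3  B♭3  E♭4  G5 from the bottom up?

C minor seventh, root position

The pitch classes C, G, Bb, Eb arrange in thirds as C–Eb–G–Bb: a C minor seventh chord.
With the root (C) in the bass, the chord is in root position (figured bass 7).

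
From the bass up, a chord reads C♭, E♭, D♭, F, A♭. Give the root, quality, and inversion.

The pitch classes Cb, Eb, Db, F, Ab arrange in thirds as Db–F–Ab–Cb–Eb: a Db dominant ninth chord.
Cb is the seventh of Db dominant ninth; seventh in the bass means third inversion.

Db dominant ninth, third inversion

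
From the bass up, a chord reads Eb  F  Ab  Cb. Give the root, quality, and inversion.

F half-diminished seventh, third inversion

The pitch classes Eb, F, Ab, Cb arrange in thirds as F–Ab–Cb–Eb: an F half-diminished seventh chord.
The lowest note is Eb, the seventh of the chord, so this is third inversion (figured bass 4/2).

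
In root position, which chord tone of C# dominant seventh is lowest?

The root of C# dominant seventh (C#–E#–G#–B) is C#; that is the bass in root position.

C#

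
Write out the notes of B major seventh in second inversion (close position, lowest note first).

B major seventh is B–D#–F#–A#. Second inversion puts the fifth (F#) in the bass, with the remaining tones above: F#, A#, B, D#.

F#, A#, B, D#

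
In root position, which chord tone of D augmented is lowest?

D augmented is D–F#–A#. Root position places the root in the bass: D.

D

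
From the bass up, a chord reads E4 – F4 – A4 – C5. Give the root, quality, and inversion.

The distinct note names are E, F, A, C. Stacked in thirds they read F–A–C–E, which is a major seventh chord on F.
With the seventh (E) in the bass, the chord is in third inversion (figured bass 4/2).

F major seventh, third inversion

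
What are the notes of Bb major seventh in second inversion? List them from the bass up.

F, A, Bb, D

Spelling Bb major seventh: Bb–D–F–A. In second inversion the fifth is bass, giving F, A, Bb, D from the bottom.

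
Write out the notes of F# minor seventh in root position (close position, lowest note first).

F# minor seventh is F#–A–C#–E. Root position puts the root (F#) in the bass, with the remaining tones above: F#, A, C#, E.

F#, A, C#, E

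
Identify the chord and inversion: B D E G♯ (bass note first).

The distinct note names are B, D, E, G#. Stacked in thirds they read E–G#–B–D, which is a dominant seventh chord on E.
The lowest note is B, the fifth of the chord, so this is second inversion (figured bass 4/3).

E dominant seventh, second inversion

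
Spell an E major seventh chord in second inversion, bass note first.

The chord tones are E–G#–B–D#. With the fifth (B) lowest for second inversion: B, D#, E, G#.

B, D#, E, G#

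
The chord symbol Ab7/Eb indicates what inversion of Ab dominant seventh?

second inversion

Ab7/Eb means Ab dominant seventh with Eb in the bass. Eb is the fifth of Ab dominant seventh (Ab–C–Eb–Gb), so this is second inversion.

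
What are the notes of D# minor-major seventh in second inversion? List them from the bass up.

A#, C##, D#, F#

D# minor-major seventh is D#–F#–A#–C##. Second inversion puts the fifth (A#) in the bass, with the remaining tones above: A#, C##, D#, F#.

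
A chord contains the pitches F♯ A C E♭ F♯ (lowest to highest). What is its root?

F#

Reordering F#, A, C, Eb into stacked thirds gives F#–A–C–Eb; the bottom of that stack, F#, is the root.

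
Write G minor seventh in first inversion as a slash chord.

Gm7/Bb

First inversion of G minor seventh has the third (Bb) in the bass. As a slash chord: Gm7/Bb.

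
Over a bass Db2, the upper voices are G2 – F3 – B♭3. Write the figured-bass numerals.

The notes Db, G, F, Bb stack in thirds as G–Bb–Db–F — a G half-diminished seventh chord. The bass Db is the fifth, so this is second inversion: figured 4/3.

4/3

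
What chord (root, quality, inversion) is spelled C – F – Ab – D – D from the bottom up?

Reducing to letter names: C, F, Ab, D. These stack in thirds as D–F–Ab–C — a D half-diminished seventh chord.
With the seventh (C) in the bass, the chord is in third inversion (figured bass 4/2).

D half-diminished seventh, third inversion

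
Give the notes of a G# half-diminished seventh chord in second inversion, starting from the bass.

Spelling G# half-diminished seventh: G#–B–D–F#. In second inversion the fifth is bass, giving D, F#, G#, B from the bottom.

D, F#, G#, B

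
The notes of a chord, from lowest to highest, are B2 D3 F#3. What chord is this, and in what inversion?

B minor, root position

Reducing to letter names: B, D, F#. These stack in thirds as B–D–F# — a B minor triad.
The lowest note is B, the root of the chord, so this is root position (figured bass 5/3).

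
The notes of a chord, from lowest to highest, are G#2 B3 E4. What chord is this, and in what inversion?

The distinct note names are G#, B, E. Stacked in thirds they read E–G#–B, which is a major triad on E.
With the third (G#) in the bass, the chord is in first inversion (figured bass 6).

E major, first inversion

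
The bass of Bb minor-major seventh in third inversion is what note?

A

The seventh of Bb minor-major seventh (Bb–Db–F–A) is A; that is the bass in third inversion.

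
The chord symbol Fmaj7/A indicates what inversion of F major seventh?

first inversion

Fmaj7/A means F major seventh with A in the bass. A is the third of F major seventh (F–A–C–E), so this is first inversion.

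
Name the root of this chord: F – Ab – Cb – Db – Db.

Db

The distinct letter names are F, Ab, Cb, Db. Arranged as a stack of thirds they read Db–F–Ab–Cb, so Db is the root (a Db dominant seventh chord).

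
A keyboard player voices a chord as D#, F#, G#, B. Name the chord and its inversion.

The pitch classes D#, F#, G#, B arrange in thirds as G#–B–D#–F#: a G# minor seventh chord.
The lowest note is D#, the fifth of the chord, so this is second inversion (figured bass 4/3).

G# minor seventh, second inversion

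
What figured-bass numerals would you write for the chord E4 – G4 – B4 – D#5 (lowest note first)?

7

The notes E, G, B, D# stack in thirds as E–G–B–D# — an E minor-major seventh chord. The bass E is the root, so this is root position: figured 7.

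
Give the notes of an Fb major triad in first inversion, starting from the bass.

Spelling Fb major: Fb–Ab–Cb. In first inversion the third is bass, giving Ab, Cb, Fb from the bottom.

Ab, Cb, Fb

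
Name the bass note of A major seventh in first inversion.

A major seventh is A–C#–E–G#. First inversion places the third in the bass: C#.

C#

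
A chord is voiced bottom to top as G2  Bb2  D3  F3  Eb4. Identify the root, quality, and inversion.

Eb major ninth, first inversion

Reducing to letter names: G, Bb, D, F, Eb. These stack in thirds as Eb–G–Bb–D–F — an Eb major ninth chord.
G is the third of Eb major ninth; third in the bass means first inversion.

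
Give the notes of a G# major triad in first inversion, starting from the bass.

Spelling G# major: G#–B#–D#. In first inversion the third is bass, giving B#, D#, G# from the bottom.

B#, D#, G#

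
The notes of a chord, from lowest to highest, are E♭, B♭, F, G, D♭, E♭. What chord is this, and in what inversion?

Eb dominant ninth, root position

The pitch classes Eb, Bb, F, G, Db arrange in thirds as Eb–G–Bb–Db–F: an Eb dominant ninth chord.
The lowest note is Eb, the root of the chord, so this is root position.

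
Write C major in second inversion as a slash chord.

Second inversion of C major has the fifth (G) in the bass. As a slash chord: Cmaj/G.

Cmaj/G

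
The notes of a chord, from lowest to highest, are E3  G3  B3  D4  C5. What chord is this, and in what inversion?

C major ninth, first inversion

The distinct note names are E, G, B, D, C. Stacked in thirds they read C–E–G–B–D, which is a major ninth chord on C.
With the third (E) in the bass, the chord is in first inversion.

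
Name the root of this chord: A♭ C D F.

Ab, C, D, F are the tones of a D half-diminished seventh chord (D–F–Ab–C), making D the root.

D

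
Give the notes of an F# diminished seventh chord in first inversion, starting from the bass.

The chord tones are F#–A–C–Eb. With the third (A) lowest for first inversion: A, C, Eb, F#.

A, C, Eb, F#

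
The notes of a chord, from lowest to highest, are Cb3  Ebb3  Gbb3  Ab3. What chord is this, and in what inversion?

Ab diminished seventh, first inversion

The pitch classes Cb, Ebb, Gbb, Ab arrange in thirds as Ab–Cb–Ebb–Gbb: an Ab diminished seventh chord.
Cb is the third of Ab diminished seventh; third in the bass means first inversion (figured bass 6/5).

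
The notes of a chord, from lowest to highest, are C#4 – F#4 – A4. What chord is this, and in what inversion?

The pitch classes C#, F#, A arrange in thirds as F#–A–C#: an F# minor triad.
The lowest note is C#, the fifth of the chord, so this is second inversion (figured bass 6/4).

F# minor, second inversion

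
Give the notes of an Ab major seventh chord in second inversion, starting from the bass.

The chord tones are Ab–C–Eb–G. With the fifth (Eb) lowest for second inversion: Eb, G, Ab, C.

Eb, G, Ab, C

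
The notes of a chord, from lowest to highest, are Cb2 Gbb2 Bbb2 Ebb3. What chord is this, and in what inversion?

The distinct note names are Cb, Gbb, Bbb, Ebb. Stacked in thirds they read Cb–Ebb–Gbb–Bbb, which is a half-diminished seventh chord on Cb.
With the root (Cb) in the bass, the chord is in root position (figured bass 7).

Cb half-diminished seventh, root position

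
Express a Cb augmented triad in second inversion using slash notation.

Second inversion of Cb augmented has the fifth (G) in the bass. As a slash chord: Cbaug/G.

Cbaug/G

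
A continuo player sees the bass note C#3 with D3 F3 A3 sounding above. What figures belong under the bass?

4/2

The notes C#, D, F, A stack in thirds as D–F–A–C# — a D minor-major seventh chord. The bass C# is the seventh, so this is third inversion: figured 4/2.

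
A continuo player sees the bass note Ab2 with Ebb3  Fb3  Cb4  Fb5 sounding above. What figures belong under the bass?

The notes Ab, Ebb, Fb, Cb stack in thirds as Fb–Ab–Cb–Ebb — an Fb dominant seventh chord. The bass Ab is the third, so this is first inversion: figured 6/5.

6/5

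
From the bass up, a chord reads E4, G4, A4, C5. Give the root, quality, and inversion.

The distinct note names are E, G, A, C. Stacked in thirds they read A–C–E–G, which is a minor seventh chord on A.
The lowest note is E, the fifth of the chord, so this is second inversion (figured bass 4/3).

A minor seventh, second inversion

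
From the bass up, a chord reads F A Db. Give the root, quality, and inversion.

Db augmented, first inversion

The distinct note names are F, A, Db. Stacked in thirds they read Db–F–A, which is an augmented triad on Db.
F is the third of Db augmented; third in the bass means first inversion (figured bass 6).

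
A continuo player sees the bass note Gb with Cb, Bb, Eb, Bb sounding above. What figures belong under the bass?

4/3

The notes Gb, Cb, Bb, Eb stack in thirds as Cb–Eb–Gb–Bb — a Cb major seventh chord. The bass Gb is the fifth, so this is second inversion: figured 4/3.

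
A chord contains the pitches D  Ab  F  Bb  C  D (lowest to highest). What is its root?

Bb

D, Ab, F, Bb, C are the tones of a Bb dominant ninth chord (Bb–D–F–Ab–C), making Bb the root.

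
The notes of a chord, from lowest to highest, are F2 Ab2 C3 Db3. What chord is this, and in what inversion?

Db major seventh, first inversion

The distinct note names are F, Ab, C, Db. Stacked in thirds they read Db–F–Ab–C, which is a major seventh chord on Db.
With the third (F) in the bass, the chord is in first inversion (figured bass 6/5).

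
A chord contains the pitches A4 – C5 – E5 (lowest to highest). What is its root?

The distinct letter names are A, C, E. Arranged as a stack of thirds they read A–C–E, so A is the root (an A minor triad).

A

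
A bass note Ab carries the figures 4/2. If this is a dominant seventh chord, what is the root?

Bb

The figures 4/2 mean the seventh of the chord is in the bass. If Ab is the seventh of a dominant seventh chord, the root is Bb (chord tones Bb–D–F–Ab).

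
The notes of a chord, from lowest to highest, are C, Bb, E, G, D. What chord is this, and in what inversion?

Reducing to letter names: C, Bb, E, G, D. These stack in thirds as C–E–G–Bb–D — a C dominant ninth chord.
With the root (C) in the bass, the chord is in root position.

C dominant ninth, root position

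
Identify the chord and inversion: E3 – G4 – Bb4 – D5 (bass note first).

The pitch classes E, G, Bb, D arrange in thirds as E–G–Bb–D: an E half-diminished seventh chord.
With the root (E) in the bass, the chord is in root position (figured bass 7).

E half-diminished seventh, root position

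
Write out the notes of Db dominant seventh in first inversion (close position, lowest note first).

The chord tones are Db–F–Ab–Cb. With the third (F) lowest for first inversion: F, Ab, Cb, Db.

F, Ab, Cb, Db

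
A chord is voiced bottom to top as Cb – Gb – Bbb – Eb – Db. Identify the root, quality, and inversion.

Cb dominant ninth, root position

The pitch classes Cb, Gb, Bbb, Eb, Db arrange in thirds as Cb–Eb–Gb–Bbb–Db: a Cb dominant ninth chord.
Cb is the root of Cb dominant ninth; root in the bass means root position.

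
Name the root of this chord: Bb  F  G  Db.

Bb, F, G, Db are the tones of a G half-diminished seventh chord (G–Bb–Db–F), making G the root.

G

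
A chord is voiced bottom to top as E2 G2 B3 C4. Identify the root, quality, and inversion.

C major seventh, first inversion

The distinct note names are E, G, B, C. Stacked in thirds they read C–E–G–B, which is a major seventh chord on C.
With the third (E) in the bass, the chord is in first inversion (figured bass 6/5).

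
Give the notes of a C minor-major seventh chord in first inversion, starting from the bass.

The chord tones are C–Eb–G–B. With the third (Eb) lowest for first inversion: Eb, G, B, C.

Eb, G, B, C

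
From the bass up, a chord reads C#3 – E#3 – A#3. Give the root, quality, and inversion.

A# minor, first inversion

The pitch classes C#, E#, A# arrange in thirds as A#–C#–E#: an A# minor triad.
The lowest note is C#, the third of the chord, so this is first inversion (figured bass 6).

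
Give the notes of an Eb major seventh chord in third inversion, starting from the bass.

D, Eb, G, Bb

The chord tones are Eb–G–Bb–D. With the seventh (D) lowest for third inversion: D, Eb, G, Bb.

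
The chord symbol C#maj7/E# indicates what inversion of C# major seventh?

first inversion

C#maj7/E# means C# major seventh with E# in the bass. E# is the third of C# major seventh (C#–E#–G#–B#), so this is first inversion.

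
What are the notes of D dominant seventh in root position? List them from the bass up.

The chord tones are D–F#–A–C. With the root (D) lowest for root position: D, F#, A, C.

D, F#, A, C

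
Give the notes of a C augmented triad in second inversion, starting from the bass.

Spelling C augmented: C–E–G#. In second inversion the fifth is bass, giving G#, C, E from the bottom.

G#, C, E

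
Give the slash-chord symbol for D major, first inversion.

First inversion of D major has the third (F#) in the bass. As a slash chord: D/F#.

D/F#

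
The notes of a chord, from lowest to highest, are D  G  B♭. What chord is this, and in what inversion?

The pitch classes D, G, Bb arrange in thirds as G–Bb–D: a G minor triad.
D is the fifth of G minor; fifth in the bass means second inversion (figured bass 6/4).

G minor, second inversion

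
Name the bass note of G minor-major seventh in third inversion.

G minor-major seventh is G–Bb–D–F#. Third inversion places the seventh in the bass: F#.

F#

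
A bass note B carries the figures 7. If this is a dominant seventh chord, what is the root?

B

The figures 7 mean the root of the chord is in the bass. If B is the root of a dominant seventh chord, the root is B (chord tones B–D#–F#–A).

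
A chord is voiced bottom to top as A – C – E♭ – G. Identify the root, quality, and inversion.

Reducing to letter names: A, C, Eb, G. These stack in thirds as A–C–Eb–G — an A half-diminished seventh chord.
A is the root of A half-diminished seventh; root in the bass means root position (figured bass 7).

A half-diminished seventh, root position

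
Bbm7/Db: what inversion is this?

first inversion

Bbm7/Db means Bb minor seventh with Db in the bass. Db is the third of Bb minor seventh (Bb–Db–F–Ab), so this is first inversion.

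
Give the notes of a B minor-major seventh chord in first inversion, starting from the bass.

D, F#, A#, B

Spelling B minor-major seventh: B–D–F#–A#. In first inversion the third is bass, giving D, F#, A#, B from the bottom.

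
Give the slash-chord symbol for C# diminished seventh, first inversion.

C#dim7/E

First inversion of C# diminished seventh has the third (E) in the bass. As a slash chord: C#dim7/E.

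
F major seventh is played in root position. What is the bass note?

F

The root of F major seventh (F–A–C–E) is F; that is the bass in root position.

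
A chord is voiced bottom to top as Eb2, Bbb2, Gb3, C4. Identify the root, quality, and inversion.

The pitch classes Eb, Bbb, Gb, C arrange in thirds as C–Eb–Gb–Bbb: a C diminished seventh chord.
With the third (Eb) in the bass, the chord is in first inversion (figured bass 6/5).

C diminished seventh, first inversion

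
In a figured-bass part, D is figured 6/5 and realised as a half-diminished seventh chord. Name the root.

B

The figures 6/5 mean the third of the chord is in the bass. If D is the third of a half-diminished seventh chord, the root is B (chord tones B–D–F–A).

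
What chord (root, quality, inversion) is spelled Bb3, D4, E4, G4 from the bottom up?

The distinct note names are Bb, D, E, G. Stacked in thirds they read E–G–Bb–D, which is a half-diminished seventh chord on E.
The lowest note is Bb, the fifth of the chord, so this is second inversion (figured bass 4/3).

E half-diminished seventh, second inversion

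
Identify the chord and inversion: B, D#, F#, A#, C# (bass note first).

B major ninth, root position

Reducing to letter names: B, D#, F#, A#, C#. These stack in thirds as B–D#–F#–A#–C# — a B major ninth chord.
B is the root of B major ninth; root in the bass means root position.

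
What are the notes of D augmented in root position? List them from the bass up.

The chord tones are D–F#–A#. With the root (D) lowest for root position: D, F#, A#.

D, F#, A#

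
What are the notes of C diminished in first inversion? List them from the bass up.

Eb, Gb, C

C diminished is C–Eb–Gb. First inversion puts the third (Eb) in the bass, with the remaining tones above: Eb, Gb, C.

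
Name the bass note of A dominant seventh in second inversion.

E

In second inversion the fifth is lowest. For A dominant seventh (A–C#–E–G) that is E.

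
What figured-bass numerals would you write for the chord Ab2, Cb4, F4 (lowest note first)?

The notes Ab, Cb, F stack in thirds as F–Ab–Cb — an F diminished triad. The bass Ab is the third, so this is first inversion: figured 6.

6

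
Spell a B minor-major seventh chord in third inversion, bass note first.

B minor-major seventh is B–D–F#–A#. Third inversion puts the seventh (A#) in the bass, with the remaining tones above: A#, B, D, F#.

A#, B, D, F#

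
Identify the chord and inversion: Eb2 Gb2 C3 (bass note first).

Reducing to letter names: Eb, Gb, C. These stack in thirds as C–Eb–Gb — a C diminished triad.
Eb is the third of C diminished; third in the bass means first inversion (figured bass 6).

C diminished, first inversion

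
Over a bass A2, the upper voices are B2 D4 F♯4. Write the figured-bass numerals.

The notes A, B, D, F# stack in thirds as B–D–F#–A — a B minor seventh chord. The bass A is the seventh, so this is third inversion: figured 4/2.

4/2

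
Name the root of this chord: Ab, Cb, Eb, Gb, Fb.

The distinct letter names are Ab, Cb, Eb, Gb, Fb. Arranged as a stack of thirds they read Fb–Ab–Cb–Eb–Gb, so Fb is the root (an Fb major ninth chord).

Fb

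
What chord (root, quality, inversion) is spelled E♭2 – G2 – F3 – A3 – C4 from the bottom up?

F dominant ninth, third inversion

The distinct note names are Eb, G, F, A, C. Stacked in thirds they read F–A–C–Eb–G, which is a dominant ninth chord on F.
Eb is the seventh of F dominant ninth; seventh in the bass means third inversion.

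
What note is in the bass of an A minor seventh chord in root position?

A

The root of A minor seventh (A–C–E–G) is A; that is the bass in root position.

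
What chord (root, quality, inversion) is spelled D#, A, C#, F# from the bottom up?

Reducing to letter names: D#, A, C#, F#. These stack in thirds as D#–F#–A–C# — a D# half-diminished seventh chord.
With the root (D#) in the bass, the chord is in root position (figured bass 7).

D# half-diminished seventh, root position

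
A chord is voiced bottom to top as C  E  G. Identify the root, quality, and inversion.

The distinct note names are C, E, G. Stacked in thirds they read C–E–G, which is a major triad on C.
With the root (C) in the bass, the chord is in root position (figured bass 5/3).

C major, root position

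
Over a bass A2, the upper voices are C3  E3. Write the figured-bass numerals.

The notes A, C, E stack in thirds as A–C–E — an A minor triad. The bass A is the root, so this is root position: figured 5/3.

5/3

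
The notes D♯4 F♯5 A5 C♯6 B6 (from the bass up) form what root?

D#, F#, A, C#, B are the tones of a B dominant ninth chord (B–D#–F#–A–C#), making B the root.

B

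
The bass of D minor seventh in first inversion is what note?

F

D minor seventh is D–F–A–C. First inversion places the third in the bass: F.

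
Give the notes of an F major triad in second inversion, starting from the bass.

F major is F–A–C. Second inversion puts the fifth (C) in the bass, with the remaining tones above: C, F, A.

C, F, A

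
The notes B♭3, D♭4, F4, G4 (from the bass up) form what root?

G

Bb, Db, F, G are the tones of a G half-diminished seventh chord (G–Bb–Db–F), making G the root.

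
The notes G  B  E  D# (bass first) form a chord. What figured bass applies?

6/5

The notes G, B, E, D# stack in thirds as E–G–B–D# — an E minor-major seventh chord. The bass G is the third, so this is first inversion: figured 6/5.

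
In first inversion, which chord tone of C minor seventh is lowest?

Eb

The third of C minor seventh (C–Eb–G–Bb) is Eb; that is the bass in first inversion.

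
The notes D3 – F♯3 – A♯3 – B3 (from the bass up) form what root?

The distinct letter names are D, F#, A#, B. Arranged as a stack of thirds they read B–D–F#–A#, so B is the root (a B minor-major seventh chord).

B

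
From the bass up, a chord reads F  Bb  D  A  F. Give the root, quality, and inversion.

Bb major seventh, second inversion

The distinct note names are F, Bb, D, A. Stacked in thirds they read Bb–D–F–A, which is a major seventh chord on Bb.
F is the fifth of Bb major seventh; fifth in the bass means second inversion (figured bass 4/3).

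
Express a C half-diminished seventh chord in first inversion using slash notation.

First inversion of C half-diminished seventh has the third (Eb) in the bass. As a slash chord: Cø7/Eb.

Cø7/Eb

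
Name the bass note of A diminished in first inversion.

A diminished is A–C–Eb. First inversion places the third in the bass: C.

C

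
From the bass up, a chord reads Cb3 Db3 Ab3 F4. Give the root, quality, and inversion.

The distinct note names are Cb, Db, Ab, F. Stacked in thirds they read Db–F–Ab–Cb, which is a dominant seventh chord on Db.
Cb is the seventh of Db dominant seventh; seventh in the bass means third inversion (figured bass 4/2).

Db dominant seventh, third inversion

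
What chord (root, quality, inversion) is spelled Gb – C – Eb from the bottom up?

C diminished, second inversion

The pitch classes Gb, C, Eb arrange in thirds as C–Eb–Gb: a C diminished triad.
Gb is the fifth of C diminished; fifth in the bass means second inversion (figured bass 6/4).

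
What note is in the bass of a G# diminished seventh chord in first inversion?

G# diminished seventh is G#–B–D–F. First inversion places the third in the bass: B.

B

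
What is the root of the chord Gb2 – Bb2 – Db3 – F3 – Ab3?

Gb, Bb, Db, F, Ab are the tones of a Gb major ninth chord (Gb–Bb–Db–F–Ab), making Gb the root.

Gb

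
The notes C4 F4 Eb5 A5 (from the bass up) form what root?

F

C, F, Eb, A are the tones of an F dominant seventh chord (F–A–C–Eb), making F the root.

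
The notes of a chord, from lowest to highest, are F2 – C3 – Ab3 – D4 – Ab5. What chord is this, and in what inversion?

Reducing to letter names: F, C, Ab, D. These stack in thirds as D–F–Ab–C — a D half-diminished seventh chord.
With the third (F) in the bass, the chord is in first inversion (figured bass 6/5).

D half-diminished seventh, first inversion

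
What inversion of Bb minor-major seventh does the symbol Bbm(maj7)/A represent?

Bbm(maj7)/A means Bb minor-major seventh with A in the bass. A is the seventh of Bb minor-major seventh (Bb–Db–F–A), so this is third inversion.

third inversion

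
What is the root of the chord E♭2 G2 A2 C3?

A

Reordering Eb, G, A, C into stacked thirds gives A–C–Eb–G; the bottom of that stack, A, is the root.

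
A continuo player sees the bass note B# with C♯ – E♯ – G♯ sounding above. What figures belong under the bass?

4/2

The notes B#, C#, E#, G# stack in thirds as C#–E#–G#–B# — a C# major seventh chord. The bass B# is the seventh, so this is third inversion: figured 4/2.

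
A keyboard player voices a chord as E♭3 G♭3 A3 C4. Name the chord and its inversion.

A diminished seventh, second inversion

The distinct note names are Eb, Gb, A, C. Stacked in thirds they read A–C–Eb–Gb, which is a diminished seventh chord on A.
The lowest note is Eb, the fifth of the chord, so this is second inversion (figured bass 4/3).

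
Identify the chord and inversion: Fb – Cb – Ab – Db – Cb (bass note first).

Db minor seventh, first inversion

The pitch classes Fb, Cb, Ab, Db arrange in thirds as Db–Fb–Ab–Cb: a Db minor seventh chord.
With the third (Fb) in the bass, the chord is in first inversion (figured bass 6/5).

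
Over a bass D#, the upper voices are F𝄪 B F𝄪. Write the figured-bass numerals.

The notes D#, F##, B stack in thirds as B–D#–F## — a B augmented triad. The bass D# is the third, so this is first inversion: figured 6.

6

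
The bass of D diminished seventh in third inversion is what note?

The seventh of D diminished seventh (D–F–Ab–Cb) is Cb; that is the bass in third inversion.

Cb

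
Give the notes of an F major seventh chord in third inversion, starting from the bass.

F major seventh is F–A–C–E. Third inversion puts the seventh (E) in the bass, with the remaining tones above: E, F, A, C.

E, F, A, C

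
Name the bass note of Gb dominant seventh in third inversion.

Fb

The seventh of Gb dominant seventh (Gb–Bb–Db–Fb) is Fb; that is the bass in third inversion.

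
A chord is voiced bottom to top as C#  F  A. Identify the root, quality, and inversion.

F augmented, second inversion

Reducing to letter names: C#, F, A. These stack in thirds as F–A–C# — an F augmented triad.
The lowest note is C#, the fifth of the chord, so this is second inversion (figured bass 6/4).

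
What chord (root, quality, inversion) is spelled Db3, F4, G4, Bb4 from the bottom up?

G half-diminished seventh, second inversion

The distinct note names are Db, F, G, Bb. Stacked in thirds they read G–Bb–Db–F, which is a half-diminished seventh chord on G.
With the fifth (Db) in the bass, the chord is in second inversion (figured bass 4/3).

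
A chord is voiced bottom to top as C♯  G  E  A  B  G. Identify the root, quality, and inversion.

The distinct note names are C#, G, E, A, B. Stacked in thirds they read A–C#–E–G–B, which is a dominant ninth chord on A.
With the third (C#) in the bass, the chord is in first inversion.

A dominant ninth, first inversion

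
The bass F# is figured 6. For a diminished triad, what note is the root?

The figures 6 mean the third of the chord is in the bass. If F# is the third of a diminished triad, the root is D# (chord tones D#–F#–A).

D#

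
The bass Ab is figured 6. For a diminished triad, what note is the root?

The figures 6 mean the third of the chord is in the bass. If Ab is the third of a diminished triad, the root is F (chord tones F–Ab–Cb).

F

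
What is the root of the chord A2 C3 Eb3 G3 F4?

F

A, C, Eb, G, F are the tones of an F dominant ninth chord (F–A–C–Eb–G), making F the root.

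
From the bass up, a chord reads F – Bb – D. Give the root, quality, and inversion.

Bb major, second inversion

Reducing to letter names: F, Bb, D. These stack in thirds as Bb–D–F — a Bb major triad.
F is the fifth of Bb major; fifth in the bass means second inversion (figured bass 6/4).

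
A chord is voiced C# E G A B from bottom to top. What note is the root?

The distinct letter names are C#, E, G, A, B. Arranged as a stack of thirds they read A–C#–E–G–B, so A is the root (an A dominant ninth chord).

A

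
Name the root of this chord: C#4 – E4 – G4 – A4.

A

Reordering C#, E, G, A into stacked thirds gives A–C#–E–G; the bottom of that stack, A, is the root.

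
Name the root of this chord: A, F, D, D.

D

The distinct letter names are A, F, D. Arranged as a stack of thirds they read D–F–A, so D is the root (a D minor triad).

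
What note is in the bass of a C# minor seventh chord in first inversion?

C# minor seventh is C#–E–G#–B. First inversion places the third in the bass: E.

E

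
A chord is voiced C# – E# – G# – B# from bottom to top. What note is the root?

C#

C#, E#, G#, B# are the tones of a C# major seventh chord (C#–E#–G#–B#), making C# the root.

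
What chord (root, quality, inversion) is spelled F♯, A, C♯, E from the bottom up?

The pitch classes F#, A, C#, E arrange in thirds as F#–A–C#–E: an F# minor seventh chord.
With the root (F#) in the bass, the chord is in root position (figured bass 7).

F# minor seventh, root position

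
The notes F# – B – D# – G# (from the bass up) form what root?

The distinct letter names are F#, B, D#, G#. Arranged as a stack of thirds they read G#–B–D#–F#, so G# is the root (a G# minor seventh chord).

G#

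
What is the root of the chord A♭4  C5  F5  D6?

D

Ab, C, F, D are the tones of a D half-diminished seventh chord (D–F–Ab–C), making D the root.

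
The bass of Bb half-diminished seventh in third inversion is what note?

Ab

The seventh of Bb half-diminished seventh (Bb–Db–Fb–Ab) is Ab; that is the bass in third inversion.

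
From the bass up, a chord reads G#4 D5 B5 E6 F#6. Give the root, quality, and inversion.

The distinct note names are G#, D, B, E, F#. Stacked in thirds they read E–G#–B–D–F#, which is a dominant ninth chord on E.
G# is the third of E dominant ninth; third in the bass means first inversion.

E dominant ninth, first inversion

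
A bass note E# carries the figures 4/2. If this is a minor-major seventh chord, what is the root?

F#

The figures 4/2 mean the seventh of the chord is in the bass. If E# is the seventh of a minor-major seventh chord, the root is F# (chord tones F#–A–C#–E#).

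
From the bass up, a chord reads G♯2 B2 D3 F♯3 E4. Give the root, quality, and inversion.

E dominant ninth, first inversion

Reducing to letter names: G#, B, D, F#, E. These stack in thirds as E–G#–B–D–F# — an E dominant ninth chord.
With the third (G#) in the bass, the chord is in first inversion.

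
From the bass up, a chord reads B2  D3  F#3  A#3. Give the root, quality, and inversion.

The pitch classes B, D, F#, A# arrange in thirds as B–D–F#–A#: a B minor-major seventh chord.
B is the root of B minor-major seventh; root in the bass means root position (figured bass 7).

B minor-major seventh, root position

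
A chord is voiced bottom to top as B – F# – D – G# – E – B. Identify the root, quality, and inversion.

E dominant ninth, second inversion

The pitch classes B, F#, D, G#, E arrange in thirds as E–G#–B–D–F#: an E dominant ninth chord.
B is the fifth of E dominant ninth; fifth in the bass means second inversion.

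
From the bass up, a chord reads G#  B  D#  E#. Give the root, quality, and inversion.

E# half-diminished seventh, first inversion

The distinct note names are G#, B, D#, E#. Stacked in thirds they read E#–G#–B–D#, which is a half-diminished seventh chord on E#.
With the third (G#) in the bass, the chord is in first inversion (figured bass 6/5).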